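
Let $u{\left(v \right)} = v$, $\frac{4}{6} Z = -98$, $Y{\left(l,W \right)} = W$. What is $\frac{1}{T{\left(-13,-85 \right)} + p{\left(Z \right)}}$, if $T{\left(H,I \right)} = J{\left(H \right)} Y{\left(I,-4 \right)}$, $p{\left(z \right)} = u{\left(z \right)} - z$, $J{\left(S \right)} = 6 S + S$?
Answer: $\frac{1}{364} \approx 0.0027473$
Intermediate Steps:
$J{\left(S \right)} = 7 S$
$Z = -147$ ($Z = \frac{3}{2} \left(-98\right) = -147$)
$p{\left(z \right)} = 0$ ($p{\left(z \right)} = z - z = 0$)
$T{\left(H,I \right)} = - 28 H$ ($T{\left(H,I \right)} = 7 H \left(-4\right) = - 28 H$)
$\frac{1}{T{\left(-13,-85 \right)} + p{\left(Z \right)}} = \frac{1}{\left(-28\right) \left(-13\right) + 0} = \frac{1}{364 + 0} = \frac{1}{364}$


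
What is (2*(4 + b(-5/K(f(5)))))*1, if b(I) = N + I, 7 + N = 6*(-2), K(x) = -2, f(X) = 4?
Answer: -25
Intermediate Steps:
N = -19 (N = -7 + 6*(-2) = -7 - 12 = -19)
b(I) = -19 + I
(2*(4 + b(-5/K(f(5)))))*1 = (2*(4 + (-19 - 5/(-2))))*1 = (2*(4 + (-19 - 5*(-½))))*1 = (2*(4 + (-19 + 5/2)))*1 = (2*(4 - 33/2))*1 = (2*(-25/2))*1 = -25*1 = -25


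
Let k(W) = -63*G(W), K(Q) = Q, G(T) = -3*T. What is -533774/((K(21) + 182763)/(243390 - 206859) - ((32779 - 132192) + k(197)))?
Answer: -3249882999/378613394 ≈ -8.5836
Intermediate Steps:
k(W) = 189*W (k(W) = -(-189)*W = 189*W)
-533774/((K(21) + 182763)/(243390 - 206859) - ((32779 - 132192) + k(197))) = -533774/((21 + 182763)/(243390 - 206859) - ((32779 - 132192) + 189*197)) = -533774/(182784/36531 - (-99413 + 37233)) = -533774/(182784*(1/36531) - 1*(-62180)) = -533774/(60928/12177 + 62180) = -533774/757226788/12177 = -533774*12177/757226788 = -3249882999/378613394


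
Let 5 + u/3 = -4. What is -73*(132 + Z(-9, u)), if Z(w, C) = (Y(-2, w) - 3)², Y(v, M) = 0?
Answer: -10293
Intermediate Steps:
u = -27 (u = -15 + 3*(-4) = -15 - 12 = -27)
Z(w, C) = 9 (Z(w, C) = (0 - 3)² = (-3)² = 9)
-73*(132 + Z(-9, u)) = -73*(132 + 9) = -73*141 = -10293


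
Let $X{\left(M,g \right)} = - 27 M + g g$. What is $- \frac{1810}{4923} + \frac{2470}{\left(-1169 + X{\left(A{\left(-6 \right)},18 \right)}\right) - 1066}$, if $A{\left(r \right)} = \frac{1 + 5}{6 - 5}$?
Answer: $- \frac{5303980}{3401793} \approx -1.5592$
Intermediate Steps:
$A{\left(r \right)} = 6$ ($A{\left(r \right)} = \frac{6}{1} = 6 \cdot 1 = 6$)
$X{\left(M,g \right)} = g^{2} - 27 M$ ($X{\left(M,g \right)} = - 27 M + g^{2} = g^{2} - 27 M$)
$- \frac{1810}{4923} + \frac{2470}{\left(-1169 + X{\left(A{\left(-6 \right)},18 \right)}\right) - 1066} = - \frac{1810}{4923} + \frac{2470}{\left(-1169 + \left(18^{2} - 162\right)\right) - 1066} = \left(-1810\right) \frac{1}{4923} + \frac{2470}{\left(-1169 + \left(324 - 162\right)\right) - 1066} = - \frac{1810}{4923} + \frac{2470}{\left(-1169 + 162\right) - 1066} = - \frac{1810}{4923} + \frac{2470}{-1007 - 1066} = - \frac{1810}{4923} + \frac{2470}{-2073} = - \frac{1810}{4923} + 2470 \left(- \frac{1}{2073}\right) = - \frac{1810}{4923} - \frac{2470}{2073} = - \frac{5303980}{3401793}$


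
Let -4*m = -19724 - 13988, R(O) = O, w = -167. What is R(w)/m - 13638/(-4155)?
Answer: 38082393/11672780 ≈ 3.2625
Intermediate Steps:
m = 8428 (m = -(-19724 - 13988)/4 = -¼*(-33712) = 8428)
R(w)/m - 13638/(-4155) = -167/8428 - 13638/(-4155) = -167*1/8428 - 13638*(-1/4155) = -167/8428 + 4546/1385 = 38082393/11672780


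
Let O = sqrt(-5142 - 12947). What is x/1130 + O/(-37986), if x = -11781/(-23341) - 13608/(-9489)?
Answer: 8419887/4907362870 - I*sqrt(18089)/37986 ≈ 0.0017158 - 0.0035407*I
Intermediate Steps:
x = 8419887/4342799 (x = -11781*(-1/23341) - 13608*(-1/9489) = 693/1373 + 4536/3163 = 8419887/4342799 ≈ 1.9388)
O = I*sqrt(18089) (O = sqrt(-18089) = I*sqrt(18089) ≈ 134.5*I)
x/1130 + O/(-37986) = (8419887/4342799)/1130 + (I*sqrt(18089))/(-37986) = (8419887/4342799)*(1/1130) + (I*sqrt(18089))*(-1/37986) = 8419887/4907362870 - I*sqrt(18089)/37986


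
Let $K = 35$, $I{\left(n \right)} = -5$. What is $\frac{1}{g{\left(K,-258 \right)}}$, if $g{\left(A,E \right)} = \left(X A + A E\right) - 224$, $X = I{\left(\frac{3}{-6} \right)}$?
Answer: $- \frac{1}{9429} \approx -0.00010606$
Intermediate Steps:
$X = -5$
$g{\left(A,E \right)} = -224 - 5 A + A E$ ($g{\left(A,E \right)} = \left(- 5 A + A E\right) - 224 = -224 - 5 A + A E$)
$\frac{1}{g{\left(K,-258 \right)}} = \frac{1}{-224 - 175 + 35 \left(-258\right)} = \frac{1}{-224 - 175 - 9030} = \frac{1}{-9429} = - \frac{1}{9429}$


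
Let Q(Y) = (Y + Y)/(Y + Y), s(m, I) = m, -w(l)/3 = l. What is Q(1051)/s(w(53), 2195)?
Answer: -1/159 ≈ -0.0062893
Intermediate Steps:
w(l) = -3*l
Q(Y) = 1 (Q(Y) = (2*Y)/((2*Y)) = (2*Y)*(1/(2*Y)) = 1)
Q(1051)/s(w(53), 2195) = 1/(-3*53) = 1/(-159) = 1*(-1/159) = -1/159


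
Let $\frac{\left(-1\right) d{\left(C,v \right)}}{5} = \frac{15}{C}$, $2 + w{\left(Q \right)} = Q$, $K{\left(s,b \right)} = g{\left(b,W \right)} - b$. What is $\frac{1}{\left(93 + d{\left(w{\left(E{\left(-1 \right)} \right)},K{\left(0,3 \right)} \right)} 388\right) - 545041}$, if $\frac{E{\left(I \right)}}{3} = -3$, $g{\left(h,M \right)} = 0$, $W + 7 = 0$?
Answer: $- \frac{11}{5965328} \approx -1.844 \cdot 10^{-6}$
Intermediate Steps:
$W = -7$ ($W = -7 + 0 = -7$)
$E{\left(I \right)} = -9$ ($E{\left(I \right)} = 3 \left(-3\right) = -9$)
$K{\left(s,b \right)} = - b$ ($K{\left(s,b \right)} = 0 - b = - b$)
$w{\left(Q \right)} = -2 + Q$
$d{\left(C,v \right)} = - \frac{75}{C}$ ($d{\left(C,v \right)} = - 5 \frac{15}{C} = - \frac{75}{C}$)
$\frac{1}{\left(93 + d{\left(w{\left(E{\left(-1 \right)} \right)},K{\left(0,3 \right)} \right)} 388\right) - 545041} = \frac{1}{\left(93 + - \frac{75}{-2 - 9} \cdot 388\right) - 545041} = \frac{1}{\left(93 + - \frac{75}{-11} \cdot 388\right) - 545041} = \frac{1}{\left(93 + \left(-75\right) \left(- \frac{1}{11}\right) 388\right) - 545041} = \frac{1}{\left(93 + \frac{75}{11} \cdot 388\right) - 545041} = \frac{1}{\left(93 + \frac{29100}{11}\right) - 545041} = \frac{1}{\frac{30123}{11} - 545041} = \frac{1}{- \frac{5965328}{11}} = - \frac{11}{5965328}$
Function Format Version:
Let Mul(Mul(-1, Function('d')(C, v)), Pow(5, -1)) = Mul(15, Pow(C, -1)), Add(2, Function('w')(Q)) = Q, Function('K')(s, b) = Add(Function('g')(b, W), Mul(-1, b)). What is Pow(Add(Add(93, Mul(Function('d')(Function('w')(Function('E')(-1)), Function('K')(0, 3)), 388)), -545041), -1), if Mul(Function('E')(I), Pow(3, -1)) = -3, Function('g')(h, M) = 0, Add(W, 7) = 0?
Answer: Rational(-11, 5965328) ≈ -1.8440e-6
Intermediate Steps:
W = -7 (W = Add(-7, 0) = -7)
Function('E')(I) = -9 (Function('E')(I) = Mul(3, -3) = -9)
Function('K')(s, b) = Mul(-1, b) (Function('K')(s, b) = Add(0, Mul(-1, b)) = Mul(-1, b))
Function('w')(Q) = Add(-2, Q)
Function('d')(C, v) = Mul(-75, Pow(C, -1)) (Function('d')(C, v) = Mul(-5, Mul(15, Pow(C, -1))) = Mul(-75, Pow(C, -1)))
Pow(Add(Add(93, Mul(Function('d')(Function('w')(Function('E')(-1)), Function('K')(0, 3)), 388)), -545041), -1) = Pow(Add(Add(93, Mul(Mul(-75, Pow(Add(-2, -9), -1)), 388)), -545041), -1) = Pow(Add(Add(93, Mul(Mul(-75, Pow(-11, -1)), 388)), -545041), -1) = Pow(Add(Add(93, Mul(Mul(-75, Rational(-1, 11)), 388)), -545041), -1) = Pow(Add(Add(93, Mul(Rational(75, 11), 388)), -545041), -1) = Pow(Add(Add(93, Rational(29100, 11)), -545041), -1) = Pow(Add(Rational(30123, 11), -545041), -1) = Pow(Rational(-5965328, 11), -1) = Rational(-11, 5965328)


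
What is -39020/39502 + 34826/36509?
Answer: -2222024/65553569 ≈ -0.033896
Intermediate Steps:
-39020/39502 + 34826/36509 = -39020*1/39502 + 34826*(1/36509) = -19510/19751 + 3166/3319 = -2222024/65553569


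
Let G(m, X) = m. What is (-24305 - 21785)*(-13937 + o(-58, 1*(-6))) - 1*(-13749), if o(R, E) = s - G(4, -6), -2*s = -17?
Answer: 642162674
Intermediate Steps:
s = 17/2 (s = -½*(-17) = 17/2 ≈ 8.5000)
o(R, E) = 9/2 (o(R, E) = 17/2 - 1*4 = 17/2 - 4 = 9/2)
(-24305 - 21785)*(-13937 + o(-58, 1*(-6))) - 1*(-13749) = (-24305 - 21785)*(-13937 + 9/2) - 1*(-13749) = -46090*(-27865/2) + 13749 = 642148925 + 13749 = 642162674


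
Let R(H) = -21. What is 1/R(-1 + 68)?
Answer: -1/21 ≈ -0.047619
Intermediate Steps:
1/R(-1 + 68) = 1/(-21) = -1/21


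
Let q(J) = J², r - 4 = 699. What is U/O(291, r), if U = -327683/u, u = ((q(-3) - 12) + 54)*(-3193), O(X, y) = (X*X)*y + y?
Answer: 327683/9694279260978 ≈ 3.3802e-8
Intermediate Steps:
r = 703 (r = 4 + 699 = 703)
O(X, y) = y + y*X² (O(X, y) = X²*y + y = y*X² + y = y + y*X²)
u = -162843 (u = (((-3)² - 12) + 54)*(-3193) = ((9 - 12) + 54)*(-3193) = (-3 + 54)*(-3193) = 51*(-3193) = -162843)
U = 327683/162843 (U = -327683/(-162843) = -327683*(-1/162843) = 327683/162843 ≈ 2.0123)
U/O(291, r) = 327683/(162843*((703*(1 + 291²)))) = 327683/(162843*((703*(1 + 84681)))) = 327683/(162843*((703*84682))) = (327683/162843)/59531446 = (327683/162843)*(1/59531446) = 327683/9694279260978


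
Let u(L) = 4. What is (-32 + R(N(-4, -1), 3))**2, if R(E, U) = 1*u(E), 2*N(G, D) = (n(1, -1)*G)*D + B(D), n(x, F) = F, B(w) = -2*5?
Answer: 784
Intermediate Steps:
B(w) = -10
N(G, D) = -5 - D*G/2 (N(G, D) = ((-G)*D - 10)/2 = (-D*G - 10)/2 = (-10 - D*G)/2 = -5 - D*G/2)
R(E, U) = 4 (R(E, U) = 1*4 = 4)
(-32 + R(N(-4, -1), 3))**2 = (-32 + 4)**2 = (-28)**2 = 784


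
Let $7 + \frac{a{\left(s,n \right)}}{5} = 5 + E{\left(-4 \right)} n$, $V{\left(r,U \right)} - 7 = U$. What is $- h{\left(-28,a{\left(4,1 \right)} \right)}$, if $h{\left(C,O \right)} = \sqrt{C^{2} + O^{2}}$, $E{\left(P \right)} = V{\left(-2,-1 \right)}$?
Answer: $- 4 \sqrt{74} \approx -34.409$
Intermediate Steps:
$V{\left(r,U \right)} = 7 + U$
$E{\left(P \right)} = 6$ ($E{\left(P \right)} = 7 - 1 = 6$)
$a{\left(s,n \right)} = -10 + 30 n$ ($a{\left(s,n \right)} = -35 + 5 \left(5 + 6 n\right) = -35 + \left(25 + 30 n\right) = -10 + 30 n$)
$- h{\left(-28,a{\left(4,1 \right)} \right)} = - \sqrt{\left(-28\right)^{2} + \left(-10 + 30 \cdot 1\right)^{2}} = - \sqrt{784 + \left(-10 + 30\right)^{2}} = - \sqrt{784 + 20^{2}} = - \sqrt{784 + 400} = - \sqrt{1184} = - 4 \sqrt{74}$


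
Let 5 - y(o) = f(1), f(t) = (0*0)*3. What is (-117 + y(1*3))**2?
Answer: 12544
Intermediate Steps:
f(t) = 0 (f(t) = 0*3 = 0)
y(o) = 5 (y(o) = 5 - 1*0 = 5 + 0 = 5)
(-117 + y(1*3))**2 = (-117 + 5)**2 = (-112)**2 = 12544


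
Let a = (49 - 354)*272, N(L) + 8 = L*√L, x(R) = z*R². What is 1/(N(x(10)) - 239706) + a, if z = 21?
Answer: -1999410738617937/24100900898 - 5250*√21/12050450449 ≈ -82960.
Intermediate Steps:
x(R) = 21*R²
N(L) = -8 + L^(3/2) (N(L) = -8 + L*√L = -8 + L^(3/2))
a = -82960 (a = -305*272 = -82960)
1/(N(x(10)) - 239706) + a = 1/((-8 + (21*10²)^(3/2)) - 239706) - 82960 = 1/((-8 + (21*100)^(3/2)) - 239706) - 82960 = 1/((-8 + 2100^(3/2)) - 239706) - 82960 = 1/((-8 + 21000*√21) - 239706) - 82960 = 1/(-239714 + 21000*√21) - 82960 = -82960 + 1/(-239714 + 21000*√21)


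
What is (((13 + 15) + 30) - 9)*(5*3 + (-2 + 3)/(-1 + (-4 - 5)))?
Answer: 7301/10 ≈ 730.10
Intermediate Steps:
(((13 + 15) + 30) - 9)*(5*3 + (-2 + 3)/(-1 + (-4 - 5))) = ((28 + 30) - 9)*(15 + 1/(-1 - 9)) = (58 - 9)*(15 + 1/(-10)) = 49*(15 + 1*(-⅒)) = 49*(15 - ⅒) = 49*(149/10) = 7301/10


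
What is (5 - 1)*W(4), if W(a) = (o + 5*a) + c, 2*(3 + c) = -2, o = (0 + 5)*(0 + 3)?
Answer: 124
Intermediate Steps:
o = 15 (o = 5*3 = 15)
c = -4 (c = -3 + (½)*(-2) = -3 - 1 = -4)
W(a) = 11 + 5*a (W(a) = (15 + 5*a) - 4 = 11 + 5*a)
(5 - 1)*W(4) = (5 - 1)*(11 + 5*4) = 4*(11 + 20) = 4*31 = 124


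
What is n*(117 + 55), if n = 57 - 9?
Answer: 8256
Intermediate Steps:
n = 48
n*(117 + 55) = 48*(117 + 55) = 48*172 = 8256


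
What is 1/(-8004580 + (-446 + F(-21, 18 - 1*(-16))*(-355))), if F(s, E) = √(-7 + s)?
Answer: I/(2*(-4002513*I + 355*√7)) ≈ -1.2492e-7 + 2.9314e-11*I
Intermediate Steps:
1/(-8004580 + (-446 + F(-21, 18 - 1*(-16))*(-355))) = 1/(-8004580 + (-446 + √(-7 - 21)*(-355))) = 1/(-8004580 + (-446 + √(-28)*(-355))) = 1/(-8004580 + (-446 + (2*I*√7)*(-355))) = 1/(-8004580 + (-446 - 710*I*√7)) = 1/(-8005026 - 710*I*√7)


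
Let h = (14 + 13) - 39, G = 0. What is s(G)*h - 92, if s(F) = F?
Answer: -92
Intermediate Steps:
h = -12 (h = 27 - 39 = -12)
s(G)*h - 92 = 0*(-12) - 92 = 0 - 92 = -92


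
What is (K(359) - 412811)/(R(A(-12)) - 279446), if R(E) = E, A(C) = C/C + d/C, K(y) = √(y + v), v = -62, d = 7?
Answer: 4953732/3353347 - 36*√33/3353347 ≈ 1.4772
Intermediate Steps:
K(y) = √(-62 + y) (K(y) = √(y - 62) = √(-62 + y))
A(C) = 1 + 7/C (A(C) = C/C + 7/C = 1 + 7/C)
(K(359) - 412811)/(R(A(-12)) - 279446) = (√(-62 + 359) - 412811)/((7 - 12)/(-12) - 279446) = (√297 - 412811)/(-1/12*(-5) - 279446) = (3*√33 - 412811)/(5/12 - 279446) = (-412811 + 3*√33)/(-3353347/12) = (-412811 + 3*√33)*(-12/3353347) = 4953732/3353347 - 36*√33/3353347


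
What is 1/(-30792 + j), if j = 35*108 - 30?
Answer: -1/27042 ≈ -3.6980e-5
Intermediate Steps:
j = 3750 (j = 3780 - 30 = 3750)
1/(-30792 + j) = 1/(-30792 + 3750) = 1/(-27042) = -1/27042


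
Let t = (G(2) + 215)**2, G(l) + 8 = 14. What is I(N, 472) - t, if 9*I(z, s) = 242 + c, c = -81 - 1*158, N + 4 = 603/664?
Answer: -146522/3 ≈ -48841.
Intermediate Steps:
N = -2053/664 (N = -4 + 603/664 = -2053/664 ≈ -3.0919)
G(l) = 6 (G(l) = -8 + 14 = 6)
t = 48841 (t = (6 + 215)**2 = 221**2 = 48841)
c = -239 (c = -81 - 158 = -239)
I(z, s) = 1/3 (I(z, s) = (242 - 239)/9 = (1/9)*3 = 1/3)
I(N, 472) - t = 1/3 - 1*48841 = 1/3 - 48841 = -146522/3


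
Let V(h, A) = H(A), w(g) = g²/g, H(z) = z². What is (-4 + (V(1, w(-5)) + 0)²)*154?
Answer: 95634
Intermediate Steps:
w(g) = g
V(h, A) = A²
(-4 + (V(1, w(-5)) + 0)²)*154 = (-4 + ((-5)² + 0)²)*154 = (-4 + (25 + 0)²)*154 = (-4 + 25²)*154 = (-4 + 625)*154 = 621*154 = 95634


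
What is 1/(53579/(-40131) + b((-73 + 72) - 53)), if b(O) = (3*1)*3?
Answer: 40131/307600 ≈ 0.13046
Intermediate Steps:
b(O) = 9 (b(O) = 3*3 = 9)
1/(53579/(-40131) + b((-73 + 72) - 53)) = 1/(53579/(-40131) + 9) = 1/(53579*(-1/40131) + 9) = 1/(-53579/40131 + 9) = 1/(307600/40131) = 40131/307600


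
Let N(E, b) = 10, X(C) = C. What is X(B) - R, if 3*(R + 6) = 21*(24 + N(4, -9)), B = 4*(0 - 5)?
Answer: -252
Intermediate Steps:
B = -20 (B = 4*(-5) = -20)
R = 232 (R = -6 + (21*(24 + 10))/3 = -6 + (21*34)/3 = -6 + (⅓)*714 = -6 + 238 = 232)
X(B) - R = -20 - 1*232 = -20 - 232 = -252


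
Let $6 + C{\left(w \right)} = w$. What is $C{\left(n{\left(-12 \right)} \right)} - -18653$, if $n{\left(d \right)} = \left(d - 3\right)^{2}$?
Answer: $18872$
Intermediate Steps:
$n{\left(d \right)} = \left(-3 + d\right)^{2}$
$C{\left(w \right)} = -6 + w$
$C{\left(n{\left(-12 \right)} \right)} - -18653 = \left(-6 + \left(-3 - 12\right)^{2}\right) - -18653 = \left(-6 + \left(-15\right)^{2}\right) + 18653 = \left(-6 + 225\right) + 18653 = 219 + 18653 = 18872$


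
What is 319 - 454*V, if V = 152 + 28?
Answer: -81401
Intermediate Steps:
V = 180
319 - 454*V = 319 - 454*180 = 319 - 81720 = -81401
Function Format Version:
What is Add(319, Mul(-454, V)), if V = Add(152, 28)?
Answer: -81401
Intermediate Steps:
V = 180
Add(319, Mul(-454, V)) = Add(319, Mul(-454, 180)) = Add(319, -81720) = -81401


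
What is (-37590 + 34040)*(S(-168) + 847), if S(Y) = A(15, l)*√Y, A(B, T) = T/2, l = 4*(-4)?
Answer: -3006850 + 56800*I*√42 ≈ -3.0068e+6 + 3.6811e+5*I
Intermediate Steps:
l = -16
A(B, T) = T/2 (A(B, T) = T*(½) = T/2)
S(Y) = -8*√Y (S(Y) = ((½)*(-16))*√Y = -8*√Y)
(-37590 + 34040)*(S(-168) + 847) = (-37590 + 34040)*(-16*I*√42 + 847) = -3550*(-16*I*√42 + 847) = -3550*(847 - 16*I*√42) = -3006850 + 56800*I*√42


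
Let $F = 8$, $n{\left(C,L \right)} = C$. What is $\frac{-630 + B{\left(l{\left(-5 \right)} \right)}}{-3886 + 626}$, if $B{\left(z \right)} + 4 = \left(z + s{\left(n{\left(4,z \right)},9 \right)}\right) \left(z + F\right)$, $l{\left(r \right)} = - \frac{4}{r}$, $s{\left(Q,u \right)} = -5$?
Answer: $\frac{8387}{40750} \approx 0.20582$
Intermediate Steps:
$B{\left(z \right)} = -4 + \left(-5 + z\right) \left(8 + z\right)$ ($B{\left(z \right)} = -4 + \left(z - 5\right) \left(z + 8\right) = -4 + \left(-5 + z\right) \left(8 + z\right)$)
$\frac{-630 + B{\left(l{\left(-5 \right)} \right)}}{-3886 + 626} = \frac{-630 + \left(-44 + \left(- \frac{4}{-5}\right)^{2} + 3 \left(- \frac{4}{-5}\right)\right)}{-3886 + 626} = \frac{-630 + \left(-44 + \left(\left(-4\right) \left(- \frac{1}{5}\right)\right)^{2} + 3 \left(\left(-4\right) \left(- \frac{1}{5}\right)\right)\right)}{-3260} = \left(-630 + \left(-44 + \left(\frac{4}{5}\right)^{2} + 3 \cdot \frac{4}{5}\right)\right) \left(- \frac{1}{3260}\right) = \left(-630 + \left(-44 + \frac{16}{25} + \frac{12}{5}\right)\right) \left(- \frac{1}{3260}\right) = \left(-630 - \frac{1024}{25}\right) \left(- \frac{1}{3260}\right) = \left(- \frac{16774}{25}\right) \left(- \frac{1}{3260}\right) = \frac{8387}{40750}$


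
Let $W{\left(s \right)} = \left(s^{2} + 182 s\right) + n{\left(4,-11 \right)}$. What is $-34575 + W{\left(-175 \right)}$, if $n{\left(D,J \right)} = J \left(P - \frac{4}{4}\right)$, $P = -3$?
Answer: $-35756$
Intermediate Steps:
$n{\left(D,J \right)} = - 4 J$ ($n{\left(D,J \right)} = J \left(-3 - \frac{4}{4}\right) = J \left(-3 - 1\right) = J \left(-4\right) = - 4 J$)
$W{\left(s \right)} = 44 + s^{2} + 182 s$ ($W{\left(s \right)} = \left(s^{2} + 182 s\right) - -44 = \left(s^{2} + 182 s\right) + 44 = 44 + s^{2} + 182 s$)
$-34575 + W{\left(-175 \right)} = -34575 + \left(44 + \left(-175\right)^{2} + 182 \left(-175\right)\right) = -34575 + \left(44 + 30625 - 31850\right) = -34575 - 1181 = -35756$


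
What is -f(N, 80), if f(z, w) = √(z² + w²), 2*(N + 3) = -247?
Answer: -√89609/2 ≈ -149.67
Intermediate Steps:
N = -253/2 (N = -3 + (½)*(-247) = -3 - 247/2 = -253/2 ≈ -126.50)
f(z, w) = √(w² + z²)
-f(N, 80) = -√(80² + (-253/2)²) = -√(6400 + 64009/4) = -√(89609/4) = -√89609/2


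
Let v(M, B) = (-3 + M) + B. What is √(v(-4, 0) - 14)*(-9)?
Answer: -9*I*√21 ≈ -41.243*I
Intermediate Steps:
v(M, B) = -3 + B + M
√(v(-4, 0) - 14)*(-9) = √((-3 + 0 - 4) - 14)*(-9) = √(-7 - 14)*(-9) = √(-21)*(-9) = (I*√21)*(-9) = -9*I*√21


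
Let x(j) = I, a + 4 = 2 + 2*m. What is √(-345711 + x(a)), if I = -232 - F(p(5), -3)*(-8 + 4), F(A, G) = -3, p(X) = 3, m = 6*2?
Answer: I*√345955 ≈ 588.18*I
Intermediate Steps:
m = 12
a = 22 (a = -4 + (2 + 2*12) = -4 + (2 + 24) = -4 + 26 = 22)
I = -244 (I = -232 - (-3)*(-8 + 4) = -232 - (-3)*(-4) = -232 - 1*12 = -232 - 12 = -244)
x(j) = -244
√(-345711 + x(a)) = √(-345711 - 244) = √(-345955) = I*√345955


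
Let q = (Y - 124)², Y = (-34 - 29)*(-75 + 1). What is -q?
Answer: -20593444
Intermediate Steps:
Y = 4662 (Y = -63*(-74) = 4662)
q = 20593444 (q = (4662 - 124)² = 4538² = 20593444)
-q = -1*20593444 = -20593444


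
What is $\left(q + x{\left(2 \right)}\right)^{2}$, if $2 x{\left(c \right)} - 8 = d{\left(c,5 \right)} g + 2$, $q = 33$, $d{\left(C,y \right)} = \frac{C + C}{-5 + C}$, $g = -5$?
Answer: $\frac{15376}{9} \approx 1708.4$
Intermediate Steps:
$d{\left(C,y \right)} = \frac{2 C}{-5 + C}$
$x{\left(c \right)} = 5 - \frac{5 c}{-5 + c}$ ($x{\left(c \right)} = 4 + \frac{\frac{2 c}{-5 + c} \left(-5\right) + 2}{2} = 4 + \frac{- \frac{10 c}{-5 + c} + 2}{2} = 4 + \frac{2 - \frac{10 c}{-5 + c}}{2} = 4 - \left(-1 + \frac{5 c}{-5 + c}\right) = 5 - \frac{5 c}{-5 + c}$)
$\left(q + x{\left(2 \right)}\right)^{2} = \left(33 - \frac{25}{-5 + 2}\right)^{2} = \left(33 - \frac{25}{-3}\right)^{2} = \left(33 - - \frac{25}{3}\right)^{2} = \left(33 + \frac{25}{3}\right)^{2} = \left(\frac{124}{3}\right)^{2} = \frac{15376}{9}$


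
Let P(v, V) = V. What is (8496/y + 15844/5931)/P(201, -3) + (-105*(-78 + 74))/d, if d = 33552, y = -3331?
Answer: -1532834381/55238226156 ≈ -0.027750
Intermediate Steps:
(8496/y + 15844/5931)/P(201, -3) + (-105*(-78 + 74))/d = (8496/(-3331) + 15844/5931)/(-3) - 105*(-78 + 74)/33552 = (8496*(-1/3331) + 15844*(1/5931))*(-1/3) - 105*(-4)*(1/33552) = (-8496/3331 + 15844/5931)*(-1/3) + 420*(1/33552) = (2386588/19756161)*(-1/3) + 35/2796 = -2386588/59268483 + 35/2796 = -1532834381/55238226156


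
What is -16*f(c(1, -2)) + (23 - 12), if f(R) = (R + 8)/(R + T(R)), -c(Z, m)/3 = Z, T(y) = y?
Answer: 73/3 ≈ 24.333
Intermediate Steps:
c(Z, m) = -3*Z
f(R) = (8 + R)/(2*R) (f(R) = (R + 8)/(R + R) = (8 + R)/((2*R)) = (8 + R)*(1/(2*R)) = (8 + R)/(2*R))
-16*f(c(1, -2)) + (23 - 12) = -8*(8 - 3*1)/((-3*1)) + (23 - 12) = -8*(8 - 3)/(-3) + 11 = -8*(-1)*5/3 + 11 = -16*(-⅚) + 11 = 40/3 + 11 = 73/3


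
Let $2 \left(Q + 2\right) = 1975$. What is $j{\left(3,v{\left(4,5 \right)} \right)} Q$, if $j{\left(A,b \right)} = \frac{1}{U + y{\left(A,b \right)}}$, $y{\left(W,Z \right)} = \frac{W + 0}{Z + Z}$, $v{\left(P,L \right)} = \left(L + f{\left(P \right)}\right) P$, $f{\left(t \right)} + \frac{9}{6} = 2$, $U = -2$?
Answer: $- \frac{43362}{85} \approx -510.14$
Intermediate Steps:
$f{\left(t \right)} = \frac{1}{2}$ ($f{\left(t \right)} = - \frac{3}{2} + 2 = \frac{1}{2}$)
$Q = \frac{1971}{2}$ ($Q = -2 + \frac{1}{2} \cdot 1975 = -2 + \frac{1975}{2} = \frac{1971}{2} \approx 985.5$)
$v{\left(P,L \right)} = P \left(\frac{1}{2} + L\right)$ ($v{\left(P,L \right)} = \left(L + \frac{1}{2}\right) P = \left(\frac{1}{2} + L\right) P = P \left(\frac{1}{2} + L\right)$)
$y{\left(W,Z \right)} = \frac{W}{2 Z}$
$j{\left(A,b \right)} = \frac{1}{-2 + \frac{A}{2 b}}$
$j{\left(3,v{\left(4,5 \right)} \right)} Q = \frac{2 \cdot 4 \left(\frac{1}{2} + 5\right)}{3 - 4 \cdot 4 \left(\frac{1}{2} + 5\right)} \frac{1971}{2} = \frac{2 \cdot 4 \cdot \frac{11}{2}}{3 - 4 \cdot 4 \cdot \frac{11}{2}} \cdot \frac{1971}{2} = 2 \cdot 22 \frac{1}{3 - 88} \cdot \frac{1971}{2} = 2 \cdot 22 \frac{1}{-85} \cdot \frac{1971}{2} = 2 \cdot 22 \left(- \frac{1}{85}\right) \frac{1971}{2} = \left(- \frac{44}{85}\right) \frac{1971}{2} = - \frac{43362}{85}$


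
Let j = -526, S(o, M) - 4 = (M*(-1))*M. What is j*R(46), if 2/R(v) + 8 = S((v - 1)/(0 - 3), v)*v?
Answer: 263/24290 ≈ 0.010827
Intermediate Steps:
S(o, M) = 4 - M² (S(o, M) = 4 + (M*(-1))*M = 4 + (-M)*M = 4 - M²)
R(v) = 2/(-8 + v*(4 - v²)) (R(v) = 2/(-8 + (4 - v²)*v) = 2/(-8 + v*(4 - v²)))
j*R(46) = -(-1052)/(8 + 46*(-4 + 46²)) = -(-1052)/(8 + 46*(-4 + 2116)) = -(-1052)/(8 + 46*2112) = -(-1052)/(8 + 97152) = -(-1052)/97160 = -526*(-1/48580) = 263/24290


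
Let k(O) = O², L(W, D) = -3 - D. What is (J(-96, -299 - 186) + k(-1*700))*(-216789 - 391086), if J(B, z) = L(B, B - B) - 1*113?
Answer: -297788236500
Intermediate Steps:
J(B, z) = -116 (J(B, z) = (-3 - (B - B)) - 1*113 = (-3 - 1*0) - 113 = (-3 + 0) - 113 = -3 - 113 = -116)
(J(-96, -299 - 186) + k(-1*700))*(-216789 - 391086) = (-116 + (-1*700)²)*(-216789 - 391086) = (-116 + (-700)²)*(-607875) = (-116 + 490000)*(-607875) = 489884*(-607875) = -297788236500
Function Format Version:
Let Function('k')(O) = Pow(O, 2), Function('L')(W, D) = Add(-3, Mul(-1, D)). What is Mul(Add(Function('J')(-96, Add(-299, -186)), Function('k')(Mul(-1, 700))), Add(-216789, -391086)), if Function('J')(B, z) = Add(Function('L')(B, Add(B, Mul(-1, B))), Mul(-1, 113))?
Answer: -297788236500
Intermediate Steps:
Function('J')(B, z) = -116 (Function('J')(B, z) = Add(Add(-3, Mul(-1, Add(B, Mul(-1, B)))), Mul(-1, 113)) = Add(Add(-3, Mul(-1, 0)), -113) = Add(Add(-3, 0), -113) = Add(-3, -113) = -116)
Mul(Add(Function('J')(-96, Add(-299, -186)), Function('k')(Mul(-1, 700))), Add(-216789, -391086)) = Mul(Add(-116, Pow(Mul(-1, 700), 2)), Add(-216789, -391086)) = Mul(Add(-116, Pow(-700, 2)), -607875) = Mul(Add(-116, 490000), -607875) = Mul(489884, -607875) = -297788236500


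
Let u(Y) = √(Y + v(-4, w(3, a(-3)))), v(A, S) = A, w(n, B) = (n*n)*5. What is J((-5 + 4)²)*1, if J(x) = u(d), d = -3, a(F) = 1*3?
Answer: I*√7 ≈ 2.6458*I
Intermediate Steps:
a(F) = 3
w(n, B) = 5*n² (w(n, B) = n²*5 = 5*n²)
u(Y) = √(-4 + Y) (u(Y) = √(Y - 4) = √(-4 + Y))
J(x) = I*√7 (J(x) = √(-4 - 3) = √(-7) = I*√7)
J((-5 + 4)²)*1 = (I*√7)*1 = I*√7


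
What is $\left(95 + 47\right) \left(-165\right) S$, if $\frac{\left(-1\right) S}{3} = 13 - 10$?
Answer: $210870$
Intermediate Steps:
$S = -9$ ($S = - 3 \left(13 - 10\right) = \left(-3\right) 3 = -9$)
$\left(95 + 47\right) \left(-165\right) S = \left(95 + 47\right) \left(-165\right) \left(-9\right) = 142 \left(-165\right) \left(-9\right) = \left(-23430\right) \left(-9\right) = 210870$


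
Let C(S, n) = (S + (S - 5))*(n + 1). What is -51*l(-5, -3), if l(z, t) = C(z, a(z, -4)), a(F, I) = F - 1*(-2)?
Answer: -1530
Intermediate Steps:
a(F, I) = 2 + F (a(F, I) = F + 2 = 2 + F)
C(S, n) = (1 + n)*(-5 + 2*S) (C(S, n) = (S + (-5 + S))*(1 + n) = (-5 + 2*S)*(1 + n) = (1 + n)*(-5 + 2*S))
l(z, t) = -15 - 3*z + 2*z*(2 + z) (l(z, t) = -5 - 5*(2 + z) + 2*z + 2*z*(2 + z) = -5 + (-10 - 5*z) + 2*z + 2*z*(2 + z) = -15 - 3*z + 2*z*(2 + z))
-51*l(-5, -3) = -51*(-15 - 5 + 2*(-5)²) = -51*(-15 - 5 + 2*25) = -51*(-15 - 5 + 50) = -51*30 = -1530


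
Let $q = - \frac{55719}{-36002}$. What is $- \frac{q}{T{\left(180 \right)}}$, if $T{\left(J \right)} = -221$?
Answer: $\frac{55719}{7956442} \approx 0.007003$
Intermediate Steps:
$q = \frac{55719}{36002}$ ($q = \left(-55719\right) \left(- \frac{1}{36002}\right) = \frac{55719}{36002} \approx 1.5477$)
$- \frac{q}{T{\left(180 \right)}} = - \frac{55719}{36002 \left(-221\right)} = - \frac{55719 \left(-1\right)}{36002 \cdot 221} = \left(-1\right) \left(- \frac{55719}{7956442}\right) = \frac{55719}{7956442}$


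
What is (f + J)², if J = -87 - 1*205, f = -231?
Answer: 273529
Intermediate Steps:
J = -292 (J = -87 - 205 = -292)
(f + J)² = (-231 - 292)² = (-523)² = 273529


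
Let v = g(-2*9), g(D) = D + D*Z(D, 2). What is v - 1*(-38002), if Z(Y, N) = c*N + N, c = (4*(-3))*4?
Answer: 39676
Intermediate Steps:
c = -48 (c = -12*4 = -48)
Z(Y, N) = -47*N (Z(Y, N) = -48*N + N = -47*N)
g(D) = -93*D (g(D) = D + D*(-47*2) = D + D*(-94) = D - 94*D = -93*D)
v = 1674 (v = -(-186)*9 = -93*(-18) = 1674)
v - 1*(-38002) = 1674 - 1*(-38002) = 1674 + 38002 = 39676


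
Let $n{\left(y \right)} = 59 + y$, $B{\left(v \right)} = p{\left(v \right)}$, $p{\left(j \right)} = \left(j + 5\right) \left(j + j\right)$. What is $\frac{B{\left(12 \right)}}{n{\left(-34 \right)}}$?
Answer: $\frac{408}{25} \approx 16.32$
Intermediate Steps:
$p{\left(j \right)} = 2 j \left(5 + j\right)$ ($p{\left(j \right)} = \left(5 + j\right) 2 j = 2 j \left(5 + j\right)$)
$B{\left(v \right)} = 2 v \left(5 + v\right)$
$\frac{B{\left(12 \right)}}{n{\left(-34 \right)}} = \frac{2 \cdot 12 \left(5 + 12\right)}{59 - 34} = \frac{2 \cdot 12 \cdot 17}{25} = 408 \cdot \frac{1}{25} = \frac{408}{25}$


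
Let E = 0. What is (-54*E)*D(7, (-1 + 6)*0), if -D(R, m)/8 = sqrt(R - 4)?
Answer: 0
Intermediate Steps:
D(R, m) = -8*sqrt(-4 + R) (D(R, m) = -8*sqrt(R - 4) = -8*sqrt(-4 + R))
(-54*E)*D(7, (-1 + 6)*0) = (-54*0)*(-8*sqrt(-4 + 7)) = 0*(-8*sqrt(3)) = 0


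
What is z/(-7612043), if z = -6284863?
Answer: 6284863/7612043 ≈ 0.82565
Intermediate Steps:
z/(-7612043) = -6284863/(-7612043) = -6284863*(-1/7612043) = 6284863/7612043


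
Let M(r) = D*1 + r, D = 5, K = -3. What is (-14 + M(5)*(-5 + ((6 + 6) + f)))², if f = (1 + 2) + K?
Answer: 3136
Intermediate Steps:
f = 0 (f = (1 + 2) - 3 = 3 - 3 = 0)
M(r) = 5 + r (M(r) = 5*1 + r = 5 + r)
(-14 + M(5)*(-5 + ((6 + 6) + f)))² = (-14 + (5 + 5)*(-5 + ((6 + 6) + 0)))² = (-14 + 10*(-5 + (12 + 0)))² = (-14 + 10*(-5 + 12))² = (-14 + 10*7)² = (-14 + 70)² = 56² = 3136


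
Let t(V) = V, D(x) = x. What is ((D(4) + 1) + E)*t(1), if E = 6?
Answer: 11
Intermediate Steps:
((D(4) + 1) + E)*t(1) = ((4 + 1) + 6)*1 = (5 + 6)*1 = 11*1 = 11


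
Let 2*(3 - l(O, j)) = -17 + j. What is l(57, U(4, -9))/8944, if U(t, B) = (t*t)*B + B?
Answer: 11/1118 ≈ 0.0098390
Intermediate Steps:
U(t, B) = B + B*t**2 (U(t, B) = t**2*B + B = B*t**2 + B = B + B*t**2)
l(O, j) = 23/2 - j/2 (l(O, j) = 3 - (-17 + j)/2 = 3 + (17/2 - j/2) = 23/2 - j/2)
l(57, U(4, -9))/8944 = (23/2 - (-9)*(1 + 4**2)/2)/8944 = (23/2 - (-9)*(1 + 16)/2)*(1/8944) = (23/2 - (-9)*17/2)*(1/8944) = (23/2 - 1/2*(-153))*(1/8944) = (23/2 + 153/2)*(1/8944) = 88*(1/8944) = 11/1118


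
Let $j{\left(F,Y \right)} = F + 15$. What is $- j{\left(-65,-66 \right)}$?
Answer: $50$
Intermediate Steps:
$j{\left(F,Y \right)} = 15 + F$
$- j{\left(-65,-66 \right)} = - (15 - 65) = \left(-1\right) \left(-50\right) = 50$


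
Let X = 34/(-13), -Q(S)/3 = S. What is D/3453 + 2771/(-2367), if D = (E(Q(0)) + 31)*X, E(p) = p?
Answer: -42294079/35417421 ≈ -1.1942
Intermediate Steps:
Q(S) = -3*S
X = -34/13 (X = 34*(-1/13) = -34/13 ≈ -2.6154)
D = -1054/13 (D = (-3*0 + 31)*(-34/13) = (0 + 31)*(-34/13) = 31*(-34/13) = -1054/13 ≈ -81.077)
D/3453 + 2771/(-2367) = -1054/13/3453 + 2771/(-2367) = -1054/13*1/3453 + 2771*(-1/2367) = -1054/44889 - 2771/2367 = -42294079/35417421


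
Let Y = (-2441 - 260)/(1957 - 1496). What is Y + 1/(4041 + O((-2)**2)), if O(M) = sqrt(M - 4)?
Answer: -10914280/1862901 ≈ -5.8588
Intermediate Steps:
O(M) = sqrt(-4 + M)
Y = -2701/461 ≈ -5.8590
Y + 1/(4041 + O((-2)**2)) = -2701/461 + 1/(4041 + sqrt(-4 + (-2)**2)) = -2701/461 + 1/(4041 + sqrt(-4 + 4)) = -2701/461 + 1/(4041 + sqrt(0)) = -2701/461 + 1/(4041 + 0) = -2701/461 + 1/4041 = -10914280/1862901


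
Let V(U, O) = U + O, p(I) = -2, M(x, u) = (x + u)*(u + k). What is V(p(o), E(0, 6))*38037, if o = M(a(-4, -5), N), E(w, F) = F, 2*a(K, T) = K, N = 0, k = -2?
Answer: 152148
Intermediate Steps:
a(K, T) = K/2
M(x, u) = (-2 + u)*(u + x) (M(x, u) = (x + u)*(u - 2) = (u + x)*(-2 + u) = (-2 + u)*(u + x))
o = 4 (o = 0² - 2*0 - (-4) + 0*((½)*(-4)) = 0 + 0 - 2*(-2) + 0*(-2) = 0 + 0 + 4 + 0 = 4)
V(U, O) = O + U
V(p(o), E(0, 6))*38037 = (6 - 2)*38037 = 4*38037 = 152148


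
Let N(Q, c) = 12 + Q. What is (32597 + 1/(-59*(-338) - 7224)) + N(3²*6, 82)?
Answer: 415408035/12718 ≈ 32663.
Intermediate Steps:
(32597 + 1/(-59*(-338) - 7224)) + N(3²*6, 82) = (32597 + 1/(-59*(-338) - 7224)) + (12 + 3²*6) = (32597 + 1/(19942 - 7224)) + (12 + 9*6) = (32597 + 1/12718) + (12 + 54) = (32597 + 1/12718) + 66 = 414568647/12718 + 66 = 415408035/12718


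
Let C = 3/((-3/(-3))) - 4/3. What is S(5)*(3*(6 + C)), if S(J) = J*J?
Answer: 575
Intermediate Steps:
S(J) = J²
C = 5/3 (C = 3/((-3*(-⅓))) - 4*⅓ = 3/1 - 4/3 = 3*1 - 4/3 = 3 - 4/3 = 5/3 ≈ 1.6667)
S(5)*(3*(6 + C)) = 5²*(3*(6 + 5/3)) = 25*(3*(23/3)) = 25*23 = 575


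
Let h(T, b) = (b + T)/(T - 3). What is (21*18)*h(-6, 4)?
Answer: 84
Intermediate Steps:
h(T, b) = (T + b)/(-3 + T)
(21*18)*h(-6, 4) = (21*18)*((-6 + 4)/(-3 - 6)) = 378*(-2/(-9)) = 378*(-1/9*(-2)) = 378*(2/9) = 84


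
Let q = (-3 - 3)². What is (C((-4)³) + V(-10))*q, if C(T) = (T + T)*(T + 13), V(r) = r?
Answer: 234648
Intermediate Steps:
q = 36 (q = (-6)² = 36)
C(T) = 2*T*(13 + T) (C(T) = (2*T)*(13 + T) = 2*T*(13 + T))
(C((-4)³) + V(-10))*q = (2*(-4)³*(13 + (-4)³) - 10)*36 = (2*(-64)*(13 - 64) - 10)*36 = (2*(-64)*(-51) - 10)*36 = (6528 - 10)*36 = 6518*36 = 234648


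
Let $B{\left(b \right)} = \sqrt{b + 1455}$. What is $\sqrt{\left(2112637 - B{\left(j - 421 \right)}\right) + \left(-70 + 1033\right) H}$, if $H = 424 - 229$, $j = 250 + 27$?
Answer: $\sqrt{2300422 - \sqrt{1311}} \approx 1516.7$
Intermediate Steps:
$j = 277$
$H = 195$ ($H = 424 - 229 = 195$)
$B{\left(b \right)} = \sqrt{1455 + b}$
$\sqrt{\left(2112637 - B{\left(j - 421 \right)}\right) + \left(-70 + 1033\right) H} = \sqrt{\left(2112637 - \sqrt{1455 + \left(277 - 421\right)}\right) + \left(-70 + 1033\right) 195} = \sqrt{\left(2112637 - \sqrt{1455 - 144}\right) + 963 \cdot 195} = \sqrt{\left(2112637 - \sqrt{1311}\right) + 187785} = \sqrt{2300422 - \sqrt{1311}}$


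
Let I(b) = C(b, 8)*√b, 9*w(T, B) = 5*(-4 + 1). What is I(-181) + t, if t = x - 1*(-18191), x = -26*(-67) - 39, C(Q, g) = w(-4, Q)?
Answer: 19894 - 5*I*√181/3 ≈ 19894.0 - 22.423*I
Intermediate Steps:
w(T, B) = -5/3 (w(T, B) = (5*(-4 + 1))/9 = (5*(-3))/9 = (⅑)*(-15) = -5/3)
C(Q, g) = -5/3
x = 1703 (x = 1742 - 39 = 1703)
t = 19894 (t = 1703 - 1*(-18191) = 1703 + 18191 = 19894)
I(b) = -5*√b/3
I(-181) + t = -5*I*√181/3 + 19894 = 19894 - 5*I*√181/3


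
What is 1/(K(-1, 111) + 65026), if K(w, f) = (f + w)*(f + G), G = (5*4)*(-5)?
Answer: 1/66236 ≈ 1.5098e-5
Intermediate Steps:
G = -100 (G = 20*(-5) = -100)
K(w, f) = (-100 + f)*(f + w) (K(w, f) = (f + w)*(f - 100) = (f + w)*(-100 + f) = (-100 + f)*(f + w))
1/(K(-1, 111) + 65026) = 1/((111² - 100*111 - 100*(-1) + 111*(-1)) + 65026) = 1/((12321 - 11100 + 100 - 111) + 65026) = 1/(1210 + 65026) = 1/66236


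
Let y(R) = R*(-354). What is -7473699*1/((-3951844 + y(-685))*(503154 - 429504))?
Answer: 2491233/91064640700 ≈ 2.7357e-5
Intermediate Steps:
y(R) = -354*R
-7473699*1/((-3951844 + y(-685))*(503154 - 429504)) = -7473699*1/((-3951844 - 354*(-685))*(503154 - 429504)) = -7473699*1/(73650*(-3951844 + 242490)) = -7473699/((-3709354*73650)) = -7473699/(-273193922100) = -7473699*(-1/273193922100) = 2491233/91064640700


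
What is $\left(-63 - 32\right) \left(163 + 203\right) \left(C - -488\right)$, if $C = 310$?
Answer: $-27746460$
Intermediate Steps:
$\left(-63 - 32\right) \left(163 + 203\right) \left(C - -488\right) = \left(-63 - 32\right) \left(163 + 203\right) \left(310 - -488\right) = \left(-95\right) 366 \left(310 + 488\right) = \left(-34770\right) 798 = -27746460$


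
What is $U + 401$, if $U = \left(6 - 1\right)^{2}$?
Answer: $426$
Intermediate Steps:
$U = 25$ ($U = 5^{2} = 25$)
$U + 401 = 25 + 401 = 426$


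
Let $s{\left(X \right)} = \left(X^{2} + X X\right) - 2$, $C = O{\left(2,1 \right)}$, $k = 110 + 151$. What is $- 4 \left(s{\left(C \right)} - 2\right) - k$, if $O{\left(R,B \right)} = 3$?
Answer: $-317$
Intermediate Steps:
$k = 261$
$C = 3$
$s{\left(X \right)} = -2 + 2 X^{2}$ ($s{\left(X \right)} = \left(X^{2} + X^{2}\right) - 2 = 2 X^{2} - 2 = -2 + 2 X^{2}$)
$- 4 \left(s{\left(C \right)} - 2\right) - k = - 4 \left(\left(-2 + 2 \cdot 3^{2}\right) - 2\right) - 261 = - 4 \left(\left(-2 + 2 \cdot 9\right) - 2\right) - 261 = - 4 \left(\left(-2 + 18\right) - 2\right) - 261 = - 4 \left(16 - 2\right) - 261 = \left(-4\right) 14 - 261 = -56 - 261 = -317$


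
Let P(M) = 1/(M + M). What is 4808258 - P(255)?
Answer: 2452211579/510 ≈ 4.8083e+6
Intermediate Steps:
P(M) = 1/(2*M)
4808258 - P(255) = 4808258 - 1/(2*255) = 4808258 - 1*1/510 = 4808258 - 1/510 = 2452211579/510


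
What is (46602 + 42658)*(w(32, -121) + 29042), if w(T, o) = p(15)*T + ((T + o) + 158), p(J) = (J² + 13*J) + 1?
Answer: 3800958580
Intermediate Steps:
p(J) = 1 + J² + 13*J
w(T, o) = 158 + o + 422*T (w(T, o) = (1 + 15² + 13*15)*T + ((T + o) + 158) = (1 + 225 + 195)*T + (158 + T + o) = 421*T + (158 + T + o) = 158 + o + 422*T)
(46602 + 42658)*(w(32, -121) + 29042) = (46602 + 42658)*((158 - 121 + 422*32) + 29042) = 89260*((158 - 121 + 13504) + 29042) = 89260*(13541 + 29042) = 89260*42583 = 3800958580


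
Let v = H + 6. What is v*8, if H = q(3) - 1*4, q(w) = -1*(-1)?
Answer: 24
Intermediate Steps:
q(w) = 1
H = -3 (H = 1 - 1*4 = 1 - 4 = -3)
v = 3 (v = -3 + 6 = 3)
v*8 = 3*8 = 24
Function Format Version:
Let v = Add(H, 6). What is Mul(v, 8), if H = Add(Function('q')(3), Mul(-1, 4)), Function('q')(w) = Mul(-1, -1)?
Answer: 24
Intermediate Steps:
Function('q')(w) = 1
H = -3 (H = Add(1, Mul(-1, 4)) = Add(1, -4) = -3)
v = 3 (v = Add(-3, 6) = 3)
Mul(v, 8) = Mul(3, 8) = 24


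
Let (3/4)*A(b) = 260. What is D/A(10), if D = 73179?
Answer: 219537/1040 ≈ 211.09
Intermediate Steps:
A(b) = 1040/3 (A(b) = (4/3)*260 = 1040/3)
D/A(10) = 73179/(1040/3) = 73179*(3/1040) = 219537/1040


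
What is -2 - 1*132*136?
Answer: -17954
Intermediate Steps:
-2 - 1*132*136 = -2 - 132*136 = -2 - 17952 = -17954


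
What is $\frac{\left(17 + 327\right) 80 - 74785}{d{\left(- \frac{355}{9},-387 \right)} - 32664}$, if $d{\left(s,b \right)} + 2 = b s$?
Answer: $\frac{47265}{17401} \approx 2.7162$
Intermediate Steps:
$d{\left(s,b \right)} = -2 + b s$
$\frac{\left(17 + 327\right) 80 - 74785}{d{\left(- \frac{355}{9},-387 \right)} - 32664} = \frac{\left(17 + 327\right) 80 - 74785}{\left(-2 - 387 \left(- \frac{355}{9}\right)\right) - 32664} = \frac{344 \cdot 80 - 74785}{\left(-2 - 387 \left(\left(-355\right) \frac{1}{9}\right)\right) - 32664} = \frac{27520 - 74785}{\left(-2 - -15265\right) - 32664} = - \frac{47265}{\left(-2 + 15265\right) - 32664} = - \frac{47265}{15263 - 32664} = - \frac{47265}{-17401} = \left(-47265\right) \left(- \frac{1}{17401}\right) = \frac{47265}{17401}$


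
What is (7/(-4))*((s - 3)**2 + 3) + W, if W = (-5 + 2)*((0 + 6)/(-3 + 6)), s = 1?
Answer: -73/4 ≈ -18.250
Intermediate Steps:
W = -6 (W = -18/3 = -3*2 = -6)
(7/(-4))*((s - 3)**2 + 3) + W = (7/(-4))*((1 - 3)**2 + 3) - 6 = (7*(-1/4))*((-2)**2 + 3) - 6 = -7*(4 + 3)/4 - 6 = -7/4*7 - 6 = -49/4 - 6 = -73/4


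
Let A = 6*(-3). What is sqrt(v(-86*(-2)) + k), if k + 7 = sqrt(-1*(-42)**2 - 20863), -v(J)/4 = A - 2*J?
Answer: sqrt(1441 + 11*I*sqrt(187)) ≈ 38.012 + 1.9786*I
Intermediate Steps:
A = -18
v(J) = 72 + 8*J (v(J) = -4*(-18 - 2*J) = 72 + 8*J)
k = -7 + 11*I*sqrt(187) (k = -7 + sqrt(-1*(-42)**2 - 20863) = -7 + sqrt(-1*1764 - 20863) = -7 + sqrt(-1764 - 20863) = -7 + sqrt(-22627) = -7 + 11*I*sqrt(187) ≈ -7.0 + 150.42*I)
sqrt(v(-86*(-2)) + k) = sqrt((72 + 8*(-86*(-2))) + (-7 + 11*I*sqrt(187))) = sqrt((72 + 8*172) + (-7 + 11*I*sqrt(187))) = sqrt((72 + 1376) + (-7 + 11*I*sqrt(187))) = sqrt(1448 + (-7 + 11*I*sqrt(187))) = sqrt(1441 + 11*I*sqrt(187))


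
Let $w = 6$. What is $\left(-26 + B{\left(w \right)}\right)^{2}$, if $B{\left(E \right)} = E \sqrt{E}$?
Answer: $892 - 312 \sqrt{6} \approx 127.76$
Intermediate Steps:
$B{\left(E \right)} = E^{\frac{3}{2}}$
$\left(-26 + B{\left(w \right)}\right)^{2} = \left(-26 + 6^{\frac{3}{2}}\right)^{2} = \left(-26 + 6 \sqrt{6}\right)^{2}$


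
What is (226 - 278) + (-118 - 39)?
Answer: -209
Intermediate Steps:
(226 - 278) + (-118 - 39) = -52 - 157 = -209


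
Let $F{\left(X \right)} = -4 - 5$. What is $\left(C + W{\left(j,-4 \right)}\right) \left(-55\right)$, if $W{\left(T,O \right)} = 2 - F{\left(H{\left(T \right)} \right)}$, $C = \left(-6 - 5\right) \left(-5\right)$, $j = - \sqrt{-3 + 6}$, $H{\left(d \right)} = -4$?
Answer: $-3630$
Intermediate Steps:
$F{\left(X \right)} = -9$
$j = - \sqrt{3} \approx -1.732$
$C = 55$ ($C = \left(-11\right) \left(-5\right) = 55$)
$W{\left(T,O \right)} = 11$ ($W{\left(T,O \right)} = 2 - -9 = 2 + 9 = 11$)
$\left(C + W{\left(j,-4 \right)}\right) \left(-55\right) = \left(55 + 11\right) \left(-55\right) = 66 \left(-55\right) = -3630$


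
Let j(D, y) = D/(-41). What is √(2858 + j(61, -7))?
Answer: 39*√3157/41 ≈ 53.446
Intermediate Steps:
j(D, y) = -D/41 (j(D, y) = D*(-1/41) = -D/41)
√(2858 + j(61, -7)) = √(2858 - 1/41*61) = √(2858 - 61/41) = √(117117/41) = 39*√3157/41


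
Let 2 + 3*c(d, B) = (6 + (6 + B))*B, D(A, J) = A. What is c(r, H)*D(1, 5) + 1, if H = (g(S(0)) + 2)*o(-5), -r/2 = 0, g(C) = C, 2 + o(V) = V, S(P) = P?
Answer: 29/3 ≈ 9.6667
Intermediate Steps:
o(V) = -2 + V
r = 0 (r = -2*0 = 0)
H = -14 (H = (0 + 2)*(-2 - 5) = 2*(-7) = -14)
c(d, B) = -2/3 + B*(12 + B)/3 (c(d, B) = -2/3 + ((6 + (6 + B))*B)/3 = -2/3 + ((12 + B)*B)/3 = -2/3 + (B*(12 + B))/3 = -2/3 + B*(12 + B)/3)
c(r, H)*D(1, 5) + 1 = (-2/3 + 4*(-14) + (1/3)*(-14)**2)*1 + 1 = (-2/3 - 56 + (1/3)*196)*1 + 1 = (-2/3 - 56 + 196/3)*1 + 1 = (26/3)*1 + 1 = 26/3 + 1 = 29/3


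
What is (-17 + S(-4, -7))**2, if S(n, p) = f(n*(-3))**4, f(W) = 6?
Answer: 1635841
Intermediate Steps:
S(n, p) = 1296 (S(n, p) = 6**4 = 1296)
(-17 + S(-4, -7))**2 = (-17 + 1296)**2 = 1279**2 = 1635841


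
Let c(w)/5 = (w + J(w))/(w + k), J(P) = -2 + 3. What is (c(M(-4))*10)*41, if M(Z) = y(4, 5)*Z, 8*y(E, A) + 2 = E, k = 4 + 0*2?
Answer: 0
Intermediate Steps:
J(P) = 1
k = 4 (k = 4 + 0 = 4)
y(E, A) = -1/4 + E/8
M(Z) = Z/4 (M(Z) = (-1/4 + (1/8)*4)*Z = (-1/4 + 1/2)*Z = Z/4)
c(w) = 5*(1 + w)/(4 + w) (c(w) = 5*((w + 1)/(w + 4)) = 5*((1 + w)/(4 + w)) = 5*(1 + w)/(4 + w))
(c(M(-4))*10)*41 = ((5*(1 + (1/4)*(-4))/(4 + (1/4)*(-4)))*10)*41 = ((5*(1 - 1)/(4 - 1))*10)*41 = ((5*0/3)*10)*41 = ((5*(1/3)*0)*10)*41 = (0*10)*41 = 0*41 = 0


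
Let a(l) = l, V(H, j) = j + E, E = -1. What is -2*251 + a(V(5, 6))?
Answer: -497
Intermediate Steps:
V(H, j) = -1 + j (V(H, j) = j - 1 = -1 + j)
-2*251 + a(V(5, 6)) = -2*251 + (-1 + 6) = -502 + 5 = -497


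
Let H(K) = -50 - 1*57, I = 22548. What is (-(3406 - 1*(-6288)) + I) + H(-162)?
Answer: 12747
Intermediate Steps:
H(K) = -107 (H(K) = -50 - 57 = -107)
(-(3406 - 1*(-6288)) + I) + H(-162) = (-(3406 - 1*(-6288)) + 22548) - 107 = (-(3406 + 6288) + 22548) - 107 = (-1*9694 + 22548) - 107 = (-9694 + 22548) - 107 = 12854 - 107 = 12747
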